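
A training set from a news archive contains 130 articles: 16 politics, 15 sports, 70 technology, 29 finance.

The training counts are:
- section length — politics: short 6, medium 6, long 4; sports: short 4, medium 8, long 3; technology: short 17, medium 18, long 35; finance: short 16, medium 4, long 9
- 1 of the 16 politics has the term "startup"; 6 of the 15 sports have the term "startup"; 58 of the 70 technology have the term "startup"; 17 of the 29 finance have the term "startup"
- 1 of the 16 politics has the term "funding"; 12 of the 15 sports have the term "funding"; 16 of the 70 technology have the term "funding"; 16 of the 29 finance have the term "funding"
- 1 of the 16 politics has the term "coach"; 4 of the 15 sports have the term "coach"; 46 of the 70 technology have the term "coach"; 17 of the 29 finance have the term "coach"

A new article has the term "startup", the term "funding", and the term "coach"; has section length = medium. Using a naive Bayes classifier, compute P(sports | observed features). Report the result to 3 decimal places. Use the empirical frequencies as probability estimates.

0.185

politics: (16/130) × (6/16) × (1/16) × (1/16) × (1/16) ≈ 0.000011268
sports: (15/130) × (8/15) × (6/15) × (12/15) × (4/15) ≈ 0.00525128
technology: (70/130) × (18/70) × (58/70) × (16/70) × (46/70) ≈ 0.0172322
finance: (29/130) × (4/29) × (17/29) × (16/29) × (17/29) ≈ 0.00583365
P(sports | x) = 0.00525128 / 0.028328398 ≈ 0.185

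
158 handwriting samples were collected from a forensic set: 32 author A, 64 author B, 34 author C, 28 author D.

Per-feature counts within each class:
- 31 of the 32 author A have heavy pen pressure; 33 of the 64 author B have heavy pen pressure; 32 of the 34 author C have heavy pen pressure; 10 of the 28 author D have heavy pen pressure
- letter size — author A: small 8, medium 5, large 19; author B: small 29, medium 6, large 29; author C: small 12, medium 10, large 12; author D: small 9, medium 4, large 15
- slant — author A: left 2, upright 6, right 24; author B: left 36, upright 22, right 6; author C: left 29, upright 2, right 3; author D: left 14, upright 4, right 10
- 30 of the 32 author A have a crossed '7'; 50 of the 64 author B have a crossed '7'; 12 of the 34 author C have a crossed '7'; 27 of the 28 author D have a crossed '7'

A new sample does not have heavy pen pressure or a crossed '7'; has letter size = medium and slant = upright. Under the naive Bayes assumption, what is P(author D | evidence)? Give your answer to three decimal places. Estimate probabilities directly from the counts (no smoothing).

0.051

author A: (32/158) × (1/32) × (5/32) × (6/32) × (2/32) ≈ 0.000011589
author B: (64/158) × (31/64) × (6/64) × (22/64) × (14/64) ≈ 0.00138314
author C: (34/158) × (2/34) × (10/34) × (2/34) × (22/34) ≈ 0.000141706
author D: (28/158) × (18/28) × (4/28) × (4/28) × (1/28) ≈ 0.000083035
P(author D | x) = 0.000083035 / 0.00161947 ≈ 0.051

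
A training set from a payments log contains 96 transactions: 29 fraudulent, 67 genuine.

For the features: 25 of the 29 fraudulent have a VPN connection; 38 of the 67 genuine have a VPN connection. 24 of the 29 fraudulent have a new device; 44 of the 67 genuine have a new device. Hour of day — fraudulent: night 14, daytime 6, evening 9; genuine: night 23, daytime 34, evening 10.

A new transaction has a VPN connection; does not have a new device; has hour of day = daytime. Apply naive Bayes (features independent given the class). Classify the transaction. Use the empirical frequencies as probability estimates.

fraudulent: (29/96) × (25/29) × (5/29) × (6/29) ≈ 0.00928954
genuine: (67/96) × (38/67) × (23/67) × (34/67) ≈ 0.0689556
Highest score → genuine.

genuine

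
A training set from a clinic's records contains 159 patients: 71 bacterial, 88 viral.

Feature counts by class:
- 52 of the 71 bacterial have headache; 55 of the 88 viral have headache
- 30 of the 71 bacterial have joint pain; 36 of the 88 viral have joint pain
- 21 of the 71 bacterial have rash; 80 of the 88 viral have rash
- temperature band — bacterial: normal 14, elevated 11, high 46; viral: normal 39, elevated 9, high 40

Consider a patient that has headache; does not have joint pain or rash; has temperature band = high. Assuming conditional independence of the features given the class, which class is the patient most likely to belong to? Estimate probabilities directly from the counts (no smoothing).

bacterial

bacterial: (71/159) × (52/71) × (41/71) × (50/71) × (46/71) ≈ 0.0861674
viral: (88/159) × (55/88) × (52/88) × (8/88) × (40/88) ≈ 0.00844638
Highest score → bacterial.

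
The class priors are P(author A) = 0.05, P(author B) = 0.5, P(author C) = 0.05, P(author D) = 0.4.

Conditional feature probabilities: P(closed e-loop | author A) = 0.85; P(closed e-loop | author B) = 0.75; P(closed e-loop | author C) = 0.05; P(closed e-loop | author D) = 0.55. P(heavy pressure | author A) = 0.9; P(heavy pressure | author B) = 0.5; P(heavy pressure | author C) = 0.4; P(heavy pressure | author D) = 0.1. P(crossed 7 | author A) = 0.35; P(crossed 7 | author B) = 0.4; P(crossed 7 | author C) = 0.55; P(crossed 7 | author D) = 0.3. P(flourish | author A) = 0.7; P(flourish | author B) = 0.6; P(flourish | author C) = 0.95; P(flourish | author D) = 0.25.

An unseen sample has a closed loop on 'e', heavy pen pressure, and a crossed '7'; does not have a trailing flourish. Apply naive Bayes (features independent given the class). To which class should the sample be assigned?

author A: 0.05 × 0.85 × 0.9 × 0.35 × (1−0.7) = 0.00401625
author B: 0.5 × 0.75 × 0.5 × 0.4 × (1−0.6) = 0.03
author C: 0.05 × 0.05 × 0.4 × 0.55 × (1−0.95) = 0.0000275
author D: 0.4 × 0.55 × 0.1 × 0.3 × (1−0.25) = 0.00495
Highest score → author B.

author B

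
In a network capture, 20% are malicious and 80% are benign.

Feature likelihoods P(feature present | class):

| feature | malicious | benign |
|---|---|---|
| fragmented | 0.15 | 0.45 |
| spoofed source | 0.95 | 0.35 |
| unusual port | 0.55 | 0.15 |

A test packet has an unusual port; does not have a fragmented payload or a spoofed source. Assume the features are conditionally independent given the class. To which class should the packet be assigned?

malicious: 0.2 × (1−0.15) × (1−0.95) × 0.55 = 0.004675
benign: 0.8 × (1−0.45) × (1−0.35) × 0.15 = 0.0429
Highest score → benign.

benign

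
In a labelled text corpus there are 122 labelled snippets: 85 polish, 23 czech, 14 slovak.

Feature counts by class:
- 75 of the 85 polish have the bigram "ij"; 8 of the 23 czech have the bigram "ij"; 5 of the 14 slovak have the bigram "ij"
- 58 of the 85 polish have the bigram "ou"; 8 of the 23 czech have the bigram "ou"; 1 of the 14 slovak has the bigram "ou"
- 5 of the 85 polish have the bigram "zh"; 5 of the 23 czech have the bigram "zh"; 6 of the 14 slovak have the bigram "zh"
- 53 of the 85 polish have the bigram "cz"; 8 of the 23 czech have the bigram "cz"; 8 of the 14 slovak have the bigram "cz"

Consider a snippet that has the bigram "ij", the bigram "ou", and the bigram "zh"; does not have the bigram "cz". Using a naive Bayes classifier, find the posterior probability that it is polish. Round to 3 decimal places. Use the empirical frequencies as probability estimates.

polish: (85/122) × (75/85) × (58/85) × (5/85) × (32/85) ≈ 0.00928951
czech: (23/122) × (8/23) × (8/23) × (5/23) × (15/23) ≈ 0.00323369
slovak: (14/122) × (5/14) × (1/14) × (6/14) × (6/14) ≈ 0.000537686
P(polish | x) = 0.00928951 / 0.013060886 ≈ 0.711

0.711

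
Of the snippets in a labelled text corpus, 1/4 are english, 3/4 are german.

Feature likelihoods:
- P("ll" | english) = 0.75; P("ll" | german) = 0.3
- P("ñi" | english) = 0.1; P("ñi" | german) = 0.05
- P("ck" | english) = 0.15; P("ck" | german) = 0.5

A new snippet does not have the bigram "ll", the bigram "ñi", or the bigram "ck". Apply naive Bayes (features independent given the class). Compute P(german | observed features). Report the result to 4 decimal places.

0.8391

english: 0.25 × (1−0.75) × (1−0.1) × (1−0.15) = 0.0478125
german: 0.75 × (1−0.3) × (1−0.05) × (1−0.5) = 0.249375
P(german | x) = 0.249375 / 0.2971875 ≈ 0.8391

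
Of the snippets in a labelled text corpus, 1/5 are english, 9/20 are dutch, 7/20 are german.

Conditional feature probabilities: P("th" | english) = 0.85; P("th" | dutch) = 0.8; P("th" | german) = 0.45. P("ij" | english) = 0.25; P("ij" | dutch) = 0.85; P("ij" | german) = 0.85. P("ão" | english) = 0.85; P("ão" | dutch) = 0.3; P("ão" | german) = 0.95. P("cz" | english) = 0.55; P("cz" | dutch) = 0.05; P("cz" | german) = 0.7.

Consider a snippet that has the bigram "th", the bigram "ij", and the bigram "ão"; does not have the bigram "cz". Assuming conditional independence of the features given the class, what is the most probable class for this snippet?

english: 0.2 × 0.85 × 0.25 × 0.85 × (1−0.55) = 0.01625625
dutch: 0.45 × 0.8 × 0.85 × 0.3 × (1−0.05) = 0.08721
german: 0.35 × 0.45 × 0.85 × 0.95 × (1−0.7) = 0.038154375
Highest score → dutch.

dutch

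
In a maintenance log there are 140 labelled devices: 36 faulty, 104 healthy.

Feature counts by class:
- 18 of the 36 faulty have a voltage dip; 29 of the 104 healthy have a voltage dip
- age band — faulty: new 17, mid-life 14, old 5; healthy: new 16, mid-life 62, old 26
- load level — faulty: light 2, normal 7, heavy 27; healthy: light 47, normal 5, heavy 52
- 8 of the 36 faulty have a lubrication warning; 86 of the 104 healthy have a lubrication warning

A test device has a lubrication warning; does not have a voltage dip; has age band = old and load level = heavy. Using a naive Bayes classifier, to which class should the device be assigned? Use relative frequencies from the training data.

faulty: (36/140) × (18/36) × (5/36) × (27/36) × (8/36) ≈ 0.00297619
healthy: (104/140) × (75/104) × (26/104) × (52/104) × (86/104) ≈ 0.0553743
Highest score → healthy.

healthy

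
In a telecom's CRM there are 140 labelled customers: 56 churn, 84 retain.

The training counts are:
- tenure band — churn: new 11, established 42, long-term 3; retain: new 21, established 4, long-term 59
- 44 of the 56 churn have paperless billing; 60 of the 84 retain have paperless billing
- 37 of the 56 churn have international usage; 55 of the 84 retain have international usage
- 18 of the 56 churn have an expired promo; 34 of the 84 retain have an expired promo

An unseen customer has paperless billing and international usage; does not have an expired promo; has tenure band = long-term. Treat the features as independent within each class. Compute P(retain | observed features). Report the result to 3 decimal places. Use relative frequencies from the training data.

churn: (56/140) × (3/56) × (44/56) × (37/56) × (38/56) ≈ 0.00754861
retain: (84/140) × (59/84) × (60/84) × (55/84) × (50/84) ≈ 0.117319
P(retain | x) = 0.117319 / 0.12486761 ≈ 0.940

0.940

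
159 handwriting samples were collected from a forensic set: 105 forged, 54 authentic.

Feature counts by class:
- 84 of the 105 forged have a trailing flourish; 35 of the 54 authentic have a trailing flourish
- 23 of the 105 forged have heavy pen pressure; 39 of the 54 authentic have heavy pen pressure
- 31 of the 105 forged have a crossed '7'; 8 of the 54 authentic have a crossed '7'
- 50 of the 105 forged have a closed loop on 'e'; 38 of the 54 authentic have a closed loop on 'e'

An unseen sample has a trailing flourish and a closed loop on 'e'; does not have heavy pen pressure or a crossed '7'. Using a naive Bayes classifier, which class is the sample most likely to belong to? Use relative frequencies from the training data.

forged: (105/159) × (84/105) × (82/105) × (74/105) × (50/105) ≈ 0.138462
authentic: (54/159) × (35/54) × (15/54) × (46/54) × (38/54) ≈ 0.0366541
Highest score → forged.

forged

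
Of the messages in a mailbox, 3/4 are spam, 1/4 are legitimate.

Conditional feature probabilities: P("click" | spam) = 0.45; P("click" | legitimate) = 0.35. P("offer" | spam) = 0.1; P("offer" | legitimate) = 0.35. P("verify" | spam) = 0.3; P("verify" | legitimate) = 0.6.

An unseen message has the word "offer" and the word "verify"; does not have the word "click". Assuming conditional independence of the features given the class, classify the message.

legitimate

spam: 0.75 × (1−0.45) × 0.1 × 0.3 = 0.012375
legitimate: 0.25 × (1−0.35) × 0.35 × 0.6 = 0.034125
Highest score → legitimate.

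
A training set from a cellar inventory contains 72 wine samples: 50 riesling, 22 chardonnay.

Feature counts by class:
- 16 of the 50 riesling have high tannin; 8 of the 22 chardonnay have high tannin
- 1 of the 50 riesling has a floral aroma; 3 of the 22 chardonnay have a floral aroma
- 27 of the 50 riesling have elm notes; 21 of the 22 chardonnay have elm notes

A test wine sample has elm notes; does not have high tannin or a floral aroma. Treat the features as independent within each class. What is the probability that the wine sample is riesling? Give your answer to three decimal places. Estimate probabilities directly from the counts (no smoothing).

0.609

riesling: (50/72) × (34/50) × (49/50) × (27/50) = 0.2499
chardonnay: (22/72) × (14/22) × (19/22) × (21/22) ≈ 0.160296
P(riesling | x) = 0.2499 / 0.410196 ≈ 0.609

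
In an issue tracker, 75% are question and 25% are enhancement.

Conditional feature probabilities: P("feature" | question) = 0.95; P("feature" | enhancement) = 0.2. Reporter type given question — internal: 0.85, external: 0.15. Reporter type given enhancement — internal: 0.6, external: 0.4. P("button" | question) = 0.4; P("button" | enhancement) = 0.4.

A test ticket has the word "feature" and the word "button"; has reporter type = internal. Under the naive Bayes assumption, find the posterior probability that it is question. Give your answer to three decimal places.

0.953

question: 0.75 × 0.95 × 0.85 × 0.4 = 0.24225
enhancement: 0.25 × 0.2 × 0.6 × 0.4 = 0.012
P(question | x) = 0.24225 / 0.25425 ≈ 0.953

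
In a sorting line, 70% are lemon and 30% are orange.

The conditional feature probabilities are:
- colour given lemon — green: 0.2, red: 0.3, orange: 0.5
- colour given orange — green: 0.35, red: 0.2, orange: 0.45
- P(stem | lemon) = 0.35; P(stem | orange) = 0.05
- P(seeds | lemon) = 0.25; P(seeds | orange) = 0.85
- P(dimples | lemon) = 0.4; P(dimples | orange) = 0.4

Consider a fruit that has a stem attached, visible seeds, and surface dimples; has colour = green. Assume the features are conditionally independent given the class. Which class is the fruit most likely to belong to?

lemon

lemon: 0.7 × 0.2 × 0.35 × 0.25 × 0.4 = 0.0049
orange: 0.3 × 0.35 × 0.05 × 0.85 × 0.4 = 0.001785
Highest score → lemon.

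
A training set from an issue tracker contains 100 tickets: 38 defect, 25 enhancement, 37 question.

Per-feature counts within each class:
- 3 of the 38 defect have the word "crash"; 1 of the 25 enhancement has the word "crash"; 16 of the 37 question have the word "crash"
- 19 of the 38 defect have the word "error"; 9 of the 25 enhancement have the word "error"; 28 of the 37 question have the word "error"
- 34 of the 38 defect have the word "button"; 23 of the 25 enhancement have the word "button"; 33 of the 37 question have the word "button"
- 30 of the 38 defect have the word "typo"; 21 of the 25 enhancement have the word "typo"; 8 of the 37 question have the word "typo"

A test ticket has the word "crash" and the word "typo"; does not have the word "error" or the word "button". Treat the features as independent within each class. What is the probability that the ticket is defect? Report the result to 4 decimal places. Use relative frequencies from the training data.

0.4820

defect: (38/100) × (3/38) × (19/38) × (4/38) × (30/38) ≈ 0.00124654
enhancement: (25/100) × (1/25) × (16/25) × (2/25) × (21/25) = 0.00043008
question: (37/100) × (16/37) × (9/37) × (4/37) × (8/37) ≈ 0.000909719
P(defect | x) = 0.00124654 / 0.002586339 ≈ 0.4820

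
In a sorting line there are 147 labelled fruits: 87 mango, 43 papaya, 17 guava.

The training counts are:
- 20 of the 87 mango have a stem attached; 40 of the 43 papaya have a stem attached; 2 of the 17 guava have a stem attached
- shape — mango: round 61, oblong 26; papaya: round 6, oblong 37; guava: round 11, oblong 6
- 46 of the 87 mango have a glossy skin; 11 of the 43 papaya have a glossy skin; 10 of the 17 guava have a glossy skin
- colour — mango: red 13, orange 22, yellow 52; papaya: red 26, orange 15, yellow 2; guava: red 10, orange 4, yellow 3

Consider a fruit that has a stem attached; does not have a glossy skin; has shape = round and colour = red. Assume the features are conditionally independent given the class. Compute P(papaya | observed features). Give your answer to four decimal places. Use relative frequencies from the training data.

mango: (87/147) × (20/87) × (61/87) × (41/87) × (13/87) ≈ 0.00671757
papaya: (43/147) × (40/43) × (6/43) × (32/43) × (26/43) ≈ 0.0170849
guava: (17/147) × (2/17) × (11/17) × (7/17) × (10/17) ≈ 0.00213234
P(papaya | x) = 0.0170849 / 0.02593481 ≈ 0.6588

0.6588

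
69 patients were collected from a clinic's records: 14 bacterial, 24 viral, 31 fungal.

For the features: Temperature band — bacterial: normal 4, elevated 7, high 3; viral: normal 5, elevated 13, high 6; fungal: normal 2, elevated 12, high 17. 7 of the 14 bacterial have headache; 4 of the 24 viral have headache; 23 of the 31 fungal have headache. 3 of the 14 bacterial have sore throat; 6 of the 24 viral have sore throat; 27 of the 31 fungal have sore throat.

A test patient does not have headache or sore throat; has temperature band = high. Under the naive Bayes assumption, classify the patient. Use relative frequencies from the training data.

bacterial: (14/69) × (3/14) × (7/14) × (11/14) ≈ 0.0170807
viral: (24/69) × (6/24) × (20/24) × (18/24) ≈ 0.0543478
fungal: (31/69) × (17/31) × (8/31) × (4/31) ≈ 0.00820401
Highest score → viral.

viral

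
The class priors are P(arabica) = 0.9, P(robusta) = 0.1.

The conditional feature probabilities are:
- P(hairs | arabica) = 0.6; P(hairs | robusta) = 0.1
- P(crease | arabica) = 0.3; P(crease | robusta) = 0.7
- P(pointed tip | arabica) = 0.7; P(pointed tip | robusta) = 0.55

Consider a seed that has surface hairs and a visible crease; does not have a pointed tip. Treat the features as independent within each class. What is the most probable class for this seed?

arabica

arabica: 0.9 × 0.6 × 0.3 × (1−0.7) = 0.0486
robusta: 0.1 × 0.1 × 0.7 × (1−0.55) = 0.00315
Highest score → arabica.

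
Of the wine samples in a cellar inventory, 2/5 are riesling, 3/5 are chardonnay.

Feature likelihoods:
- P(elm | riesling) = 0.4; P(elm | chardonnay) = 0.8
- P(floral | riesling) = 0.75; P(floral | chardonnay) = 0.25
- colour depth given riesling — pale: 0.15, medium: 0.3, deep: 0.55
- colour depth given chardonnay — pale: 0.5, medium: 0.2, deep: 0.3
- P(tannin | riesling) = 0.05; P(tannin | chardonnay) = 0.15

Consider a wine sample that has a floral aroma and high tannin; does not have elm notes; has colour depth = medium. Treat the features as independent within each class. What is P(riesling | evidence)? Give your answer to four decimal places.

0.7500

riesling: 0.4 × (1−0.4) × 0.75 × 0.3 × 0.05 = 0.0027
chardonnay: 0.6 × (1−0.8) × 0.25 × 0.2 × 0.15 = 0.0009
P(riesling | x) = 0.0027 / 0.0036 ≈ 0.7500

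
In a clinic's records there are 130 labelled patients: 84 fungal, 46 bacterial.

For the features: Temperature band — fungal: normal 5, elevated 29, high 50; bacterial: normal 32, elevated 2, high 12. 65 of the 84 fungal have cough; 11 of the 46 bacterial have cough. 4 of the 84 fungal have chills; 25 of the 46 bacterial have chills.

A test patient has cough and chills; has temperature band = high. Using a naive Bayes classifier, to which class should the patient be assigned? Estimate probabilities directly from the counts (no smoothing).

fungal

fungal: (84/130) × (50/84) × (65/84) × (4/84) ≈ 0.0141723
bacterial: (46/130) × (12/46) × (11/46) × (25/46) ≈ 0.0119965
Highest score → fungal.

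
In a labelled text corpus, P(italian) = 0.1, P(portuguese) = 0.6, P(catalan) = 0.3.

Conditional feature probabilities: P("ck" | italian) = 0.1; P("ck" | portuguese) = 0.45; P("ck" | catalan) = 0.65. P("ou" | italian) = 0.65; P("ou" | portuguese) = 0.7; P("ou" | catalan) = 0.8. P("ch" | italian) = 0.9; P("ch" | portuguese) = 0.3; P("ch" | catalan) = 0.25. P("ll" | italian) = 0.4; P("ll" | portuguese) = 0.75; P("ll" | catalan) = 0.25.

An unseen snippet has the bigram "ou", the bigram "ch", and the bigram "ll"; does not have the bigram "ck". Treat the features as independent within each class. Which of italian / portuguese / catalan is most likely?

italian: 0.1 × (1−0.1) × 0.65 × 0.9 × 0.4 = 0.02106
portuguese: 0.6 × (1−0.45) × 0.7 × 0.3 × 0.75 = 0.051975
catalan: 0.3 × (1−0.65) × 0.8 × 0.25 × 0.25 = 0.00525
Highest score → portuguese.

portuguese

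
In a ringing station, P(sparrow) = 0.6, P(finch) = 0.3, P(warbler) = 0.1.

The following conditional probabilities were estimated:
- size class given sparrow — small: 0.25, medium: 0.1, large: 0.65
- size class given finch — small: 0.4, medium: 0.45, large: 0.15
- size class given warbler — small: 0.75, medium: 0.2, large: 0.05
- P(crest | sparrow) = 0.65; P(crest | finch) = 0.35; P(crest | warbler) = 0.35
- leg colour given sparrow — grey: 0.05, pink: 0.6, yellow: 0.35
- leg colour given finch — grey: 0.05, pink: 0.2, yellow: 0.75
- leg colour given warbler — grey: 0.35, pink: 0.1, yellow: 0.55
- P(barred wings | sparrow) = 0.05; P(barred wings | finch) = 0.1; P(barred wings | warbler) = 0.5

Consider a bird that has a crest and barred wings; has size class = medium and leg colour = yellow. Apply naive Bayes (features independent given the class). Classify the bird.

sparrow: 0.6 × 0.1 × 0.65 × 0.35 × 0.05 = 0.0006825
finch: 0.3 × 0.45 × 0.35 × 0.75 × 0.1 = 0.00354375
warbler: 0.1 × 0.2 × 0.35 × 0.55 × 0.5 = 0.001925
Highest score → finch.

finch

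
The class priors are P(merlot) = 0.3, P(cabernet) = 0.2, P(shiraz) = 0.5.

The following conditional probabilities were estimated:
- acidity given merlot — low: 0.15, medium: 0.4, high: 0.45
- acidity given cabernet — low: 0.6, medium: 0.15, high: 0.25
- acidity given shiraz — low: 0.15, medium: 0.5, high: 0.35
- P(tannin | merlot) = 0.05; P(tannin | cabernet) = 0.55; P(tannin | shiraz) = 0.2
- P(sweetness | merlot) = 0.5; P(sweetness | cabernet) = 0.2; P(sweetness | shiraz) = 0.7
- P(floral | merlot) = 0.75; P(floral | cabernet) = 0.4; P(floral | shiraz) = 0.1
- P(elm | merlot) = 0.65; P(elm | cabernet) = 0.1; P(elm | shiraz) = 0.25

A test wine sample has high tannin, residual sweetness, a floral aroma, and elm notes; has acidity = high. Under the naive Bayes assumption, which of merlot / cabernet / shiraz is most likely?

merlot

merlot: 0.3 × 0.45 × 0.05 × 0.5 × 0.75 × 0.65 = 0.0016453125
cabernet: 0.2 × 0.25 × 0.55 × 0.2 × 0.4 × 0.1 = 0.00022
shiraz: 0.5 × 0.35 × 0.2 × 0.7 × 0.1 × 0.25 = 0.0006125
Highest score → merlot.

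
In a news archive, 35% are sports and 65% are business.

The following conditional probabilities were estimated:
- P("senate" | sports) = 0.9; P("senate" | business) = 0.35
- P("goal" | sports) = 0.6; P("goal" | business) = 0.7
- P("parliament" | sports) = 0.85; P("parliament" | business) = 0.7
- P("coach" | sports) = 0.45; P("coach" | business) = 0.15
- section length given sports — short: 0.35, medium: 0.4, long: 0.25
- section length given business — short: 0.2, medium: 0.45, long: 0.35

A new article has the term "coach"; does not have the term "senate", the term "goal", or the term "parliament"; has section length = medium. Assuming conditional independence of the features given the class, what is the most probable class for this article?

sports: 0.35 × (1−0.9) × (1−0.6) × (1−0.85) × 0.45 × 0.4 = 0.000378
business: 0.65 × (1−0.35) × (1−0.7) × (1−0.7) × 0.15 × 0.45 = 0.0025666875
Highest score → business.

business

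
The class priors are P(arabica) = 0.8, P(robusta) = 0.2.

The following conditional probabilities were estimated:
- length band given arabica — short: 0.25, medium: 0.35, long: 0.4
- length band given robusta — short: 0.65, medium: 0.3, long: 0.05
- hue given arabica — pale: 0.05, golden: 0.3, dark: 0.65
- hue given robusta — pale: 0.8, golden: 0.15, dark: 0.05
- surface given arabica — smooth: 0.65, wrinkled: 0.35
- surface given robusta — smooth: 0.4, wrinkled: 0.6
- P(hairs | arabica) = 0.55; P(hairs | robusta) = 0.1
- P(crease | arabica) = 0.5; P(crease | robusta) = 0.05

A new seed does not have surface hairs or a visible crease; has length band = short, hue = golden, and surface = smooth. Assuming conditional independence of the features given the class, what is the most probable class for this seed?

arabica

arabica: 0.8 × 0.25 × 0.3 × 0.65 × (1−0.55) × (1−0.5) = 0.008775
robusta: 0.2 × 0.65 × 0.15 × 0.4 × (1−0.1) × (1−0.05) = 0.006669
Highest score → arabica.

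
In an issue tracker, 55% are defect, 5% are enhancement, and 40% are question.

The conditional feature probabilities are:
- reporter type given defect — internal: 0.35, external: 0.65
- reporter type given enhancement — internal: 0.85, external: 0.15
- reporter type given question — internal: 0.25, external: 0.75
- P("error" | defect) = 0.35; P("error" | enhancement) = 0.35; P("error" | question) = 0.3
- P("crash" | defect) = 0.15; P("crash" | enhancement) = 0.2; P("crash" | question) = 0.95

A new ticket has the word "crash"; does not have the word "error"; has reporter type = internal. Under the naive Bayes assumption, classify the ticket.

question

defect: 0.55 × 0.35 × (1−0.35) × 0.15 = 0.01876875
enhancement: 0.05 × 0.85 × (1−0.35) × 0.2 = 0.005525
question: 0.4 × 0.25 × (1−0.3) × 0.95 = 0.0665
Highest score → question.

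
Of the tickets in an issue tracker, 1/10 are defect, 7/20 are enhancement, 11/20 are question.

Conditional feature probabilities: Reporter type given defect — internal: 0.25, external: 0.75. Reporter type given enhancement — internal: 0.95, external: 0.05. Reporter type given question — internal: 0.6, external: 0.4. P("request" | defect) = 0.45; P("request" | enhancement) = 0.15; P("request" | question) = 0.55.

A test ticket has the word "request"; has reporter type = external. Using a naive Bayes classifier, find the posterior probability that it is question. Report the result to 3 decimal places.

defect: 0.1 × 0.75 × 0.45 = 0.03375
enhancement: 0.35 × 0.05 × 0.15 = 0.002625
question: 0.55 × 0.4 × 0.55 = 0.121
P(question | x) = 0.121 / 0.157375 ≈ 0.769

0.769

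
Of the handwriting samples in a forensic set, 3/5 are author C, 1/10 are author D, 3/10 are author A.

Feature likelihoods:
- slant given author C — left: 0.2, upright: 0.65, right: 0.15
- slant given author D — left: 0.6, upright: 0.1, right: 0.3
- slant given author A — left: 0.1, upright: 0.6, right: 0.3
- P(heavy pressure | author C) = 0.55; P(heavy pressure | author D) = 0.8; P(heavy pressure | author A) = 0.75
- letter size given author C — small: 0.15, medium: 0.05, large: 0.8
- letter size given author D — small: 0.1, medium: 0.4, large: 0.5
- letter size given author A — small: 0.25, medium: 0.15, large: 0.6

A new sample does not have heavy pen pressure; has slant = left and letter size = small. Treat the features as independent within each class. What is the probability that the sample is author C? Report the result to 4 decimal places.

author C: 0.6 × 0.2 × (1−0.55) × 0.15 = 0.0081
author D: 0.1 × 0.6 × (1−0.8) × 0.1 = 0.0012
author A: 0.3 × 0.1 × (1−0.75) × 0.25 = 0.001875
P(author C | x) = 0.0081 / 0.011175 ≈ 0.7248

0.7248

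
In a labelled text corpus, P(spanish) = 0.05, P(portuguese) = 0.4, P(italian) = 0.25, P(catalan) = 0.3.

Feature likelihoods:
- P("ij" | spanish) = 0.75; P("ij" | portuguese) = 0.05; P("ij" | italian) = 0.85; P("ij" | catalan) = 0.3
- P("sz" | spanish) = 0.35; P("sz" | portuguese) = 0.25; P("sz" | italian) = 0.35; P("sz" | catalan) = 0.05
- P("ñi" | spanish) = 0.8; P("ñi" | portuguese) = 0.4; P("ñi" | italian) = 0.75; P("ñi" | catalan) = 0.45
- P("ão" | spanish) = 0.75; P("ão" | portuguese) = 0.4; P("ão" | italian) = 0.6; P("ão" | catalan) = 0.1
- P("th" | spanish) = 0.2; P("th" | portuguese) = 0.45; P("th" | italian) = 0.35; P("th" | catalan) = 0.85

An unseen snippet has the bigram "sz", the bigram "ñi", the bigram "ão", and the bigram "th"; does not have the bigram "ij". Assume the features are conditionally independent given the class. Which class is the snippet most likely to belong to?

portuguese

spanish: 0.05 × (1−0.75) × 0.35 × 0.8 × 0.75 × 0.2 = 0.000525
portuguese: 0.4 × (1−0.05) × 0.25 × 0.4 × 0.4 × 0.45 = 0.00684
italian: 0.25 × (1−0.85) × 0.35 × 0.75 × 0.6 × 0.35 = 0.0020671875
catalan: 0.3 × (1−0.3) × 0.05 × 0.45 × 0.1 × 0.85 = 0.000401625
Highest score → portuguese.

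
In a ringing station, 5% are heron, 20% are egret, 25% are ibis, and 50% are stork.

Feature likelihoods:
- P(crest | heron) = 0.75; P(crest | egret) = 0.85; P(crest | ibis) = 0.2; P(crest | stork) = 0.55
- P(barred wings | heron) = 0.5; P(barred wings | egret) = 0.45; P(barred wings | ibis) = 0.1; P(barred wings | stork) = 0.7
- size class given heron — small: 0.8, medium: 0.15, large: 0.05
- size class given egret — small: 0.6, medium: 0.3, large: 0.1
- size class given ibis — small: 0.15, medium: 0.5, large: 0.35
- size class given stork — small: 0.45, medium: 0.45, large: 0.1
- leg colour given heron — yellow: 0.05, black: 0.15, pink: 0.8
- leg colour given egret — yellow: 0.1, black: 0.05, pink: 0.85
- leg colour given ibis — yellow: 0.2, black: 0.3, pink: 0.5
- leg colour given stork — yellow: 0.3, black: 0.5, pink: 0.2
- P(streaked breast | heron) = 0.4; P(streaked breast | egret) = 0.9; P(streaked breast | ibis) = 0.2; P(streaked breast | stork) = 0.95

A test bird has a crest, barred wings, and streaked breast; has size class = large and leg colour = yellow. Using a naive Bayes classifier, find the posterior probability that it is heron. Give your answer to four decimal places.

0.0030

heron: 0.05 × 0.75 × 0.5 × 0.05 × 0.05 × 0.4 = 0.00001875
egret: 0.2 × 0.85 × 0.45 × 0.1 × 0.1 × 0.9 = 0.0006885
ibis: 0.25 × 0.2 × 0.1 × 0.35 × 0.2 × 0.2 = 0.00007
stork: 0.5 × 0.55 × 0.7 × 0.1 × 0.3 × 0.95 = 0.00548625
P(heron | x) = 0.00001875 / 0.0062635 ≈ 0.0030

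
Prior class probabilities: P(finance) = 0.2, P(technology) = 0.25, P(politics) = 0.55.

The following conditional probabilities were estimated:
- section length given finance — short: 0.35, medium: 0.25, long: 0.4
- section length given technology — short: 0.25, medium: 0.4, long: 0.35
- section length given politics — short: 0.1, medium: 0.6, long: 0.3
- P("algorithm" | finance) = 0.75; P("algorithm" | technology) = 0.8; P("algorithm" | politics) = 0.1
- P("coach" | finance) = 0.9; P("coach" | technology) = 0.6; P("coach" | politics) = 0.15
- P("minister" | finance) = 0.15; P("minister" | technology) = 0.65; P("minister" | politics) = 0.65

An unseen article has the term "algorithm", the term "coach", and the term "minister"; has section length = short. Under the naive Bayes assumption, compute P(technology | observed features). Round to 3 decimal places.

0.719

finance: 0.2 × 0.35 × 0.75 × 0.9 × 0.15 = 0.0070875
technology: 0.25 × 0.25 × 0.8 × 0.6 × 0.65 = 0.0195
politics: 0.55 × 0.1 × 0.1 × 0.15 × 0.65 = 0.00053625
P(technology | x) = 0.0195 / 0.02712375 ≈ 0.719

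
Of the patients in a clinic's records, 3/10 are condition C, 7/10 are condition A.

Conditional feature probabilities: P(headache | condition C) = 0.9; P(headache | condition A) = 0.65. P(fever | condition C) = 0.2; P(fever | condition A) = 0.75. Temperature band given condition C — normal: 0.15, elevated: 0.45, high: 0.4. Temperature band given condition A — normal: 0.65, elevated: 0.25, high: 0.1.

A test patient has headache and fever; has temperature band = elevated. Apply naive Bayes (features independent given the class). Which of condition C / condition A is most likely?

condition C: 0.3 × 0.9 × 0.2 × 0.45 = 0.0243
condition A: 0.7 × 0.65 × 0.75 × 0.25 = 0.0853125
Highest score → condition A.

condition A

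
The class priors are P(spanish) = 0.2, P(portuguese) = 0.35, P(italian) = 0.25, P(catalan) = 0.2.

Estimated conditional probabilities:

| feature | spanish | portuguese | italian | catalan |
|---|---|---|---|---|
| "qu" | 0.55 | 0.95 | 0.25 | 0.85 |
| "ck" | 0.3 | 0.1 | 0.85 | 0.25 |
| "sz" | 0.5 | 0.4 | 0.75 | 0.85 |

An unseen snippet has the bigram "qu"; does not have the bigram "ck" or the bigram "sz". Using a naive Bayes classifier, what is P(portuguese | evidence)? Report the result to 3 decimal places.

0.750

spanish: 0.2 × 0.55 × (1−0.3) × (1−0.5) = 0.0385
portuguese: 0.35 × 0.95 × (1−0.1) × (1−0.4) = 0.17955
italian: 0.25 × 0.25 × (1−0.85) × (1−0.75) = 0.00234375
catalan: 0.2 × 0.85 × (1−0.25) × (1−0.85) = 0.019125
P(portuguese | x) = 0.17955 / 0.23951875 ≈ 0.750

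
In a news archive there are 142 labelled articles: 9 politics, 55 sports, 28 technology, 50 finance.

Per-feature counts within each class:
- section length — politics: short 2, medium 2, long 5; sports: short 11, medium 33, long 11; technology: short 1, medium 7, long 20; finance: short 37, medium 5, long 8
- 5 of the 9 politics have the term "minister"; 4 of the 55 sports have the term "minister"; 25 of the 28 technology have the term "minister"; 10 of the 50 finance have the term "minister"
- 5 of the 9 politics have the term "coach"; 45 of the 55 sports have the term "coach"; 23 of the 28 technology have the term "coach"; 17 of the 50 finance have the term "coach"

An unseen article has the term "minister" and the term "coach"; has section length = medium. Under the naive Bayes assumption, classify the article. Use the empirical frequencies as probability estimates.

technology

politics: (9/142) × (2/9) × (5/9) × (5/9) ≈ 0.00434707
sports: (55/142) × (33/55) × (4/55) × (45/55) ≈ 0.0138284
technology: (28/142) × (7/28) × (25/28) × (23/28) ≈ 0.0361544
finance: (50/142) × (5/50) × (10/50) × (17/50) ≈ 0.00239437
Highest score → technology.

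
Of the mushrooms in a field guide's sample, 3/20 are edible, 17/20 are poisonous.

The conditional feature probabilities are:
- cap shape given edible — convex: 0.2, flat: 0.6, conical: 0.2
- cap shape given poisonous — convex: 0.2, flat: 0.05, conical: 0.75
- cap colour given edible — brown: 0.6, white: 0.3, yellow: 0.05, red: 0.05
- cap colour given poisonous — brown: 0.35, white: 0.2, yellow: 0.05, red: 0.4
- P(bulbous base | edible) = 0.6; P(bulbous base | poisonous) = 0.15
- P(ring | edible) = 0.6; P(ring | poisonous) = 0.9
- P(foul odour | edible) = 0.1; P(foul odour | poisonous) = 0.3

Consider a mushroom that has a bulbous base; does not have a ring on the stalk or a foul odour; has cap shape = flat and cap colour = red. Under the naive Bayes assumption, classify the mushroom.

edible: 0.15 × 0.6 × 0.05 × 0.6 × (1−0.6) × (1−0.1) = 0.000972
poisonous: 0.85 × 0.05 × 0.4 × 0.15 × (1−0.9) × (1−0.3) = 0.0001785
Highest score → edible.

edible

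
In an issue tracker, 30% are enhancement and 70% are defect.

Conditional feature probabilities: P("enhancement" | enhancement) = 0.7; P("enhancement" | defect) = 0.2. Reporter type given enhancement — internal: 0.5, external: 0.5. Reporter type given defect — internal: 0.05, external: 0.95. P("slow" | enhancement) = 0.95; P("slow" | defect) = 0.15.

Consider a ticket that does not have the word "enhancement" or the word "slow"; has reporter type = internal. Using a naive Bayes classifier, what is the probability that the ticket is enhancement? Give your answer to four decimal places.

0.0864

enhancement: 0.3 × (1−0.7) × 0.5 × (1−0.95) = 0.00225
defect: 0.7 × (1−0.2) × 0.05 × (1−0.15) = 0.0238
P(enhancement | x) = 0.00225 / 0.02605 ≈ 0.0864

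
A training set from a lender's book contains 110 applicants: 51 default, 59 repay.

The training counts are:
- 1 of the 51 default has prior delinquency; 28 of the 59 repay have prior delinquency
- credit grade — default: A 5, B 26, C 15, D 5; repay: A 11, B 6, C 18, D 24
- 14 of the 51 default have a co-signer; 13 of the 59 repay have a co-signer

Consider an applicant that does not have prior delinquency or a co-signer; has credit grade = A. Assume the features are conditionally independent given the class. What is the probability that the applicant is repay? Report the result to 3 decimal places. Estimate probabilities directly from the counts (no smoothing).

default: (51/110) × (50/51) × (5/51) × (37/51) ≈ 0.0323302
repay: (59/110) × (31/59) × (11/59) × (46/59) ≈ 0.0409652
P(repay | x) = 0.0409652 / 0.0732954 ≈ 0.559

0.559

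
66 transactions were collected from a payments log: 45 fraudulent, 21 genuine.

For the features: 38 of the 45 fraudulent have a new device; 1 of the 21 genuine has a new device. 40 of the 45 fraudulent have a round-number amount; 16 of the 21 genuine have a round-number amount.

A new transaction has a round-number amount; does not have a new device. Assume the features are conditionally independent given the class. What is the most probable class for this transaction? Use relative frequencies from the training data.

fraudulent: (45/66) × (7/45) × (40/45) ≈ 0.0942761
genuine: (21/66) × (20/21) × (16/21) ≈ 0.23088
Highest score → genuine.

genuine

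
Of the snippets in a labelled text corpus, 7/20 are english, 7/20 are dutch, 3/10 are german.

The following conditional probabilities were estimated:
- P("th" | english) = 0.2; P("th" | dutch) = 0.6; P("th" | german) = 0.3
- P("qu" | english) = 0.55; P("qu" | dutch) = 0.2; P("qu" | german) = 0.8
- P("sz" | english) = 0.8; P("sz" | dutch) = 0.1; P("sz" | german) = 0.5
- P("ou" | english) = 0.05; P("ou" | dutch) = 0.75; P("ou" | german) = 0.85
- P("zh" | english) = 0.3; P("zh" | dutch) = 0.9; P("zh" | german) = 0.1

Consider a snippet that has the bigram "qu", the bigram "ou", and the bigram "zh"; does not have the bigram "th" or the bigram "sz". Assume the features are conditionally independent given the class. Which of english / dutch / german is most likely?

english: 0.35 × (1−0.2) × 0.55 × (1−0.8) × 0.05 × 0.3 = 0.000462
dutch: 0.35 × (1−0.6) × 0.2 × (1−0.1) × 0.75 × 0.9 = 0.01701
german: 0.3 × (1−0.3) × 0.8 × (1−0.5) × 0.85 × 0.1 = 0.00714
Highest score → dutch.

dutch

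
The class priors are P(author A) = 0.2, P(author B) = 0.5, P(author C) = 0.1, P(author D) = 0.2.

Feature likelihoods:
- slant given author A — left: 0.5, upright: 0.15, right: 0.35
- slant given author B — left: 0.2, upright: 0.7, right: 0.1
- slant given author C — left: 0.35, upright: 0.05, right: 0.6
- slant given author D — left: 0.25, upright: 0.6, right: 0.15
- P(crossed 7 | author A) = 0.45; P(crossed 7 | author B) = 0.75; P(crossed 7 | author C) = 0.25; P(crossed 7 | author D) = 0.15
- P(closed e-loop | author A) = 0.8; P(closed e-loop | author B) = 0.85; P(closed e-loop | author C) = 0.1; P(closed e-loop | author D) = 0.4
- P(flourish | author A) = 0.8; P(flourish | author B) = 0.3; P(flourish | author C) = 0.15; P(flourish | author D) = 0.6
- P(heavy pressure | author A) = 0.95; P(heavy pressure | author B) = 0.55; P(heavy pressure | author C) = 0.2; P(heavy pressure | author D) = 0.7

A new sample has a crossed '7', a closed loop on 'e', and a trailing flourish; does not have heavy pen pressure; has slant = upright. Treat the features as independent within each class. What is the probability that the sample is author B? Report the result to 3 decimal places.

author A: 0.2 × 0.15 × 0.45 × 0.8 × 0.8 × (1−0.95) = 0.000432
author B: 0.5 × 0.7 × 0.75 × 0.85 × 0.3 × (1−0.55) = 0.030121875
author C: 0.1 × 0.05 × 0.25 × 0.1 × 0.15 × (1−0.2) = 0.000015
author D: 0.2 × 0.6 × 0.15 × 0.4 × 0.6 × (1−0.7) = 0.001296
P(author B | x) = 0.030121875 / 0.031864875 ≈ 0.945

0.945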